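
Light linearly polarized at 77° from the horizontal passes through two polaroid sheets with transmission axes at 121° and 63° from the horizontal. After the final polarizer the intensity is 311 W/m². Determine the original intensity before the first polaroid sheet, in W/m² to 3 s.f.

I₁ = I₀ cos²(121° − 77°) = I₀ cos²(44°) = 0.5174 I₀.
I₂ = I₁ cos²(63° − 121°) = 0.5174 I₀ · cos²(58°) = 0.1453 I₀.
So 311 W/m² = 0.1453 I₀, giving I₀ = 311/0.1453 = 2140 W/m².

I₀ ≈ 2140 W/m²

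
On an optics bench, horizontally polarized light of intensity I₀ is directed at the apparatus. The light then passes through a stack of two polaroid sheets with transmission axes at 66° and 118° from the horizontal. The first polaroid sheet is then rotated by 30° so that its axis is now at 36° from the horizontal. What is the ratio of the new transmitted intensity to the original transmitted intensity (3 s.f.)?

I_new/I_old ≈ 0.202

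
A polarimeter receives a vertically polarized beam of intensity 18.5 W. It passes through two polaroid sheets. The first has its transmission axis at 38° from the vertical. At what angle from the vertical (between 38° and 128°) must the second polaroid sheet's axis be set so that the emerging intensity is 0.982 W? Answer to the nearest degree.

By Malus's law, I₁ = I₀ cos²(38° − 0°) = I₀ cos²(38°) = 0.621 I₀.
Target fraction: 0.982 / 18.5 W = 0.05308 of I₀.
Need I₂/I₀ = 0.05308, so cos²(θ − 38°) = 0.05308 / 0.621 = 0.08548.
θ − 38° = arccos(√0.08548) = 73.0°, giving θ ≈ 38 + 73.0 = 111.0°.

θ ≈ 111°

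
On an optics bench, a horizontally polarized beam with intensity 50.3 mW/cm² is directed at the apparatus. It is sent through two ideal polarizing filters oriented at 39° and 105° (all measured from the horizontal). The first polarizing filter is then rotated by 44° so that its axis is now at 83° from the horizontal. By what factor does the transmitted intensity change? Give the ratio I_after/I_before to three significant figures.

Before rotation:
I₁ = I₀ cos²(39° − 0°) = I₀ cos²(39°) = 0.604 I₀.
I₂ = I₁ cos²(105° − 39°) = 0.604 I₀ · cos²(66°) = 0.09992 I₀.
After rotation:
I₁ = I₀ cos²(83° − 0°) = I₀ cos²(83°) = 0.01485 I₀.
I₂ = I₁ cos²(105° − 83°) = 0.01485 I₀ · cos²(22°) = 0.01277 I₀.
Ratio = 0.01277 / 0.09992 = 0.1278.

I_new/I_old ≈ 0.128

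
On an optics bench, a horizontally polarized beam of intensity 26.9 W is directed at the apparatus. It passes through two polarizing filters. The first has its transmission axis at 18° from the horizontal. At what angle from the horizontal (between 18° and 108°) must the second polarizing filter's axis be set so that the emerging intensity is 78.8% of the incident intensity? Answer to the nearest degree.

θ ≈ 39°

By Malus's law, I₁ = I₀ cos²(18° − 0°) = I₀ cos²(18°) = 0.9045 I₀.
Need I₂/I₀ = 0.788, so cos²(θ − 18°) = 0.788 / 0.9045 = 0.8712.
θ − 18° = arccos(√0.8712) = 21.0°, giving θ ≈ 18 + 21.0 = 39.0°.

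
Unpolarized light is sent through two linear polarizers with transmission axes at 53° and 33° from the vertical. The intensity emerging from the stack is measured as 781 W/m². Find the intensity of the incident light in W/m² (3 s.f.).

I₀ ≈ 1770 W/m²

Unpolarized light through the first polarizer → I₁ = ½ I₀, now polarized at 53°.
I₂ = I₁ cos²(33° − 53°) = 0.5 I₀ · cos²(20°) = 0.4415 I₀.
So 781 W/m² = 0.4415 I₀, giving I₀ = 781/0.4415 = 1769 W/m².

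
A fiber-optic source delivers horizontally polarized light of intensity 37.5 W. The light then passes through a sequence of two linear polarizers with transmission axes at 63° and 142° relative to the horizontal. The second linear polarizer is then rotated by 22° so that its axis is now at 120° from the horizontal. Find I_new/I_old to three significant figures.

Before rotation:
By Malus's law, I₁ = I₀ cos²(63° − 0°) = I₀ cos²(63°) = 0.2061 I₀.
I₂ = I₁ cos²(142° − 63°) = 0.2061 I₀ · cos²(79°) = 0.007504 I₀.
After rotation:
I₁ = I₀ cos²(63° − 0°) = I₀ cos²(63°) = 0.2061 I₀.
I₂ = I₁ cos²(120° − 63°) = 0.2061 I₀ · cos²(57°) = 0.06114 I₀.
Ratio = 0.06114 / 0.007504 = 8.147.

I_new/I_old ≈ 8.15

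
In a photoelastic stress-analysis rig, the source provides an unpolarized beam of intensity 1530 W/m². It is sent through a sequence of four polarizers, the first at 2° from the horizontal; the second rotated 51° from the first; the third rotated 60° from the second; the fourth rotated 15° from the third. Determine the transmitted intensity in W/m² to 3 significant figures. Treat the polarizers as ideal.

Unpolarized light through the first polarizer → I₁ = 1530 W/m²/2 = 765 W/m², polarized at 2°.
I₂ = I₁ · cos²(51°) = 765 · 0.396 = 303 W/m².
I₃ = I₂ · cos²(60°) = 303 · 0.25 = 75.74 W/m².
I₄ = I₃ · cos²(15°) = 75.74 · 0.933 = 70.67 W/m².

I ≈ 70.7 W/m²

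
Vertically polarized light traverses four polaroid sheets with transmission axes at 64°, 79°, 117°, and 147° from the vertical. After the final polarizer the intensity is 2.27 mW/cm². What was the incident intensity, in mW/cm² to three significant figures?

By Malus's law, I₁ = I₀ cos²(64° − 0°) = I₀ cos²(64°) = 0.1922 I₀.
I₂ = I₁ cos²(79° − 64°) = 0.1922 I₀ · cos²(15°) = 0.1793 I₀.
I₃ = I₂ cos²(117° − 79°) = 0.1793 I₀ · cos²(38°) = 0.1113 I₀.
I₄ = I₃ cos²(147° − 117°) = 0.1113 I₀ · cos²(30°) = 0.0835 I₀.
So 2.27 mW/cm² = 0.0835 I₀, giving I₀ = 2.27/0.0835 = 27.18 mW/cm².

I₀ ≈ 27.2 mW/cm²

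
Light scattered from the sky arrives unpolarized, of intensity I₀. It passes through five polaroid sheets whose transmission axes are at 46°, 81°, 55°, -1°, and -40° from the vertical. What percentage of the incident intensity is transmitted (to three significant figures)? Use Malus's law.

≈ 5.12%

Unpolarized light through the first polarizer → I₁ = ½ I₀, now polarized at 46°.
I₂ = I₁ cos²(81° − 46°) = 0.5 I₀ · cos²(35°) = 0.3355 I₀.
I₃ = I₂ cos²(55° − 81°) = 0.3355 I₀ · cos²(26°) = 0.271 I₀.
I₄ = I₃ cos²(-1° − 55°) = 0.271 I₀ · cos²(56°) = 0.08475 I₀.
I₅ = I₄ cos²(-40° + 1°) = 0.08475 I₀ · cos²(39°) = 0.05119 I₀.
That is 5.119% of the incident intensity.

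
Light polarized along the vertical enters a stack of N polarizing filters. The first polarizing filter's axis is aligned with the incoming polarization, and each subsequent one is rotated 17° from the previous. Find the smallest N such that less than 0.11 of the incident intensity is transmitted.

N = 26

First polarizer is aligned with the polarization: full transmission.
Each further stage multiplies by cos²(17°) = 0.9145.
After N polarizers: T = 0.9145^(N−1). Require T < 0.11 ⇒ N−1 > ln(0.11)/ln(0.9145) = 24.70, so N−1 ≥ 25 and N = 26.
Check: N=26 gives T = 0.1071 < 0.11; N=25 gives T = 0.1171.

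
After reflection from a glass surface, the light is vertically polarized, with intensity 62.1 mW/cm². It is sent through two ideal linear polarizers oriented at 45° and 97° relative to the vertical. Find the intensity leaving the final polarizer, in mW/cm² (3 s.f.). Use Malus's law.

I ≈ 11.8 mW/cm²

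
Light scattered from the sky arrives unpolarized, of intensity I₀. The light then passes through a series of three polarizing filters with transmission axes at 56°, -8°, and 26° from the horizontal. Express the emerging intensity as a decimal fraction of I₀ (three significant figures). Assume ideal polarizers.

≈ 0.0660 I₀

Unpolarized light through the first polarizer → I₁ = ½ I₀, now polarized at 56°.
I₂ = I₁ cos²(-8° − 56°) = 0.5 I₀ · cos²(64°) = 0.09608 I₀.
I₃ = I₂ cos²(26° + 8°) = 0.09608 I₀ · cos²(34°) = 0.06604 I₀.
Transmitted fraction = 0.06604.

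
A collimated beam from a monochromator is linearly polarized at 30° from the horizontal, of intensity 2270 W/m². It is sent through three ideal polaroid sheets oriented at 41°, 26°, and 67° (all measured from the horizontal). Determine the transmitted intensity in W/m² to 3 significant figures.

I₁ = 2270 W/m² · cos²(11°) = 2187 W/m².
I₂ = I₁ · cos²(15°) = 2187 · 0.933 = 2041 W/m².
I₃ = I₂ · cos²(41°) = 2041 · 0.5696 = 1162 W/m².

I ≈ 1160 W/m²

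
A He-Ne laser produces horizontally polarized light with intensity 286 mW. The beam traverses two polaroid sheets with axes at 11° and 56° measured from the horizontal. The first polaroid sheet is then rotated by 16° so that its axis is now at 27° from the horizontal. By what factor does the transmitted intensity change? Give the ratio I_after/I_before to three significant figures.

I_new/I_old ≈ 1.26

Before rotation:
I₁ = I₀ cos²(11° − 0°) = I₀ cos²(11°) = 0.9636 I₀.
I₂ = I₁ cos²(56° − 11°) = 0.9636 I₀ · cos²(45°) = 0.4818 I₀.
After rotation:
I₁ = I₀ cos²(27° − 0°) = I₀ cos²(27°) = 0.7939 I₀.
I₂ = I₁ cos²(56° − 27°) = 0.7939 I₀ · cos²(29°) = 0.6073 I₀.
Ratio = 0.6073 / 0.4818 = 1.26.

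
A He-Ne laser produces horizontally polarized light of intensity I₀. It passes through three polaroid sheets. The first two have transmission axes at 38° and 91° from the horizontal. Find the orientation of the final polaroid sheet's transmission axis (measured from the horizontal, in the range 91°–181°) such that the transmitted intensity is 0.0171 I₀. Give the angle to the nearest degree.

By Malus's law, I₁ = I₀ cos²(38° − 0°) = I₀ cos²(38°) = 0.621 I₀.
I₂ = I₁ cos²(91° − 38°) = 0.621 I₀ · cos²(53°) = 0.2249 I₀.
Need I₃/I₀ = 0.0171, so cos²(θ − 91°) = 0.0171 / 0.2249 = 0.07603.
θ − 91° = arccos(√0.07603) = 74.0°, giving θ ≈ 91 + 74.0 = 165.0°.

θ ≈ 165°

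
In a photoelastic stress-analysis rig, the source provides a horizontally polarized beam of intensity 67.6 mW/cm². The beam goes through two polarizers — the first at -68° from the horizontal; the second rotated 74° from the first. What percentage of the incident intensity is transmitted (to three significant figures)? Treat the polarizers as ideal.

≈ 1.07%

By Malus's law, I₁ = 67.6 mW/cm² · cos²(68°) = 9.486 mW/cm².
I₂ = I₁ · cos²(74°) = 9.486 · 0.07598 = 0.7207 mW/cm².
That is 1.066% of the incident intensity.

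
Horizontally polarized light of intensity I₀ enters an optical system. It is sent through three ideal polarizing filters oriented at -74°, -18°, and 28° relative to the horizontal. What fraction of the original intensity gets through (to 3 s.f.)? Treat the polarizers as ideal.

By Malus's law, I₁ = I₀ cos²(-74° − 0°) = I₀ cos²(74°) = 0.07598 I₀.
I₂ = I₁ cos²(-18° + 74°) = 0.07598 I₀ · cos²(56°) = 0.02376 I₀.
I₃ = I₂ cos²(28° + 18°) = 0.02376 I₀ · cos²(46°) = 0.01146 I₀.
Transmitted fraction = 0.01146.

≈ 0.0115 I₀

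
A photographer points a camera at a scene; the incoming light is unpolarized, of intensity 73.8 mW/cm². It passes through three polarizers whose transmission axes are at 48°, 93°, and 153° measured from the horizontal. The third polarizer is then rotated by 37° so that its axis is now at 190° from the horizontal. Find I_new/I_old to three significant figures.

I_new/I_old ≈ 0.0594

Before rotation:
Unpolarized light through the first polarizer → I₁ = ½ I₀, now polarized at 48°.
I₂ = I₁ cos²(93° − 48°) = 0.5 I₀ · cos²(45°) = 0.25 I₀.
I₃ = I₂ cos²(153° − 93°) = 0.25 I₀ · cos²(60°) = 0.0625 I₀.
After rotation:
Unpolarized light through the first polarizer → I₁ = ½ I₀, now polarized at 48°.
I₂ = I₁ cos²(93° − 48°) = 0.5 I₀ · cos²(45°) = 0.25 I₀.
Angle between axes 2 and 3: 83°. I₃ = 0.25 I₀ · cos²(83°) = 0.003713 I₀.
Ratio = 0.003713 / 0.0625 = 0.05941.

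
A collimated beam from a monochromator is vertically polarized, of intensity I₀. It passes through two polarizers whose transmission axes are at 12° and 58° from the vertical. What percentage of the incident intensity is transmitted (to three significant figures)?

≈ 46.2%

I₁ = I₀ cos²(12° − 0°) = I₀ cos²(12°) = 0.9568 I₀.
I₂ = I₁ cos²(58° − 12°) = 0.9568 I₀ · cos²(46°) = 0.4617 I₀.
That is 46.17% of the incident intensity.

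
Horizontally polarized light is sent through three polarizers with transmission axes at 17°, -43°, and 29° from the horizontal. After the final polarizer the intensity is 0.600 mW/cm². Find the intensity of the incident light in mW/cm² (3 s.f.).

I₁ = I₀ cos²(17° − 0°) = I₀ cos²(17°) = 0.9145 I₀.
I₂ = I₁ cos²(-43° − 17°) = 0.9145 I₀ · cos²(60°) = 0.2286 I₀.
I₃ = I₂ cos²(29° + 43°) = 0.2286 I₀ · cos²(72°) = 0.02183 I₀.
So 0.600 mW/cm² = 0.02183 I₀, giving I₀ = 0.600/0.02183 = 27.48 mW/cm².

I₀ ≈ 27.5 mW/cm²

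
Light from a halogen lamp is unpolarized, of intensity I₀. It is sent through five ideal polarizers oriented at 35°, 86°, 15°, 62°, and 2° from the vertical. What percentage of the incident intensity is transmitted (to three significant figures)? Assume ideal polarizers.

≈ 0.244%

Unpolarized light through the first polarizer → I₁ = ½ I₀, now polarized at 35°.
I₂ = I₁ cos²(86° − 35°) = 0.5 I₀ · cos²(51°) = 0.198 I₀.
I₃ = I₂ cos²(15° − 86°) = 0.198 I₀ · cos²(71°) = 0.02099 I₀.
I₄ = I₃ cos²(62° − 15°) = 0.02099 I₀ · cos²(47°) = 0.009763 I₀.
I₅ = I₄ cos²(2° − 62°) = 0.009763 I₀ · cos²(60°) = 0.002441 I₀.
That is 0.2441% of the incident intensity.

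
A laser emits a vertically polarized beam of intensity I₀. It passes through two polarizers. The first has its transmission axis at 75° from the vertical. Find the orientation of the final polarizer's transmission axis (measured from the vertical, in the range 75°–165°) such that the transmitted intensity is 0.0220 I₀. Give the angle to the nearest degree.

θ ≈ 130°

I₁ = I₀ cos²(75° − 0°) = I₀ cos²(75°) = 0.06699 I₀.
Need I₂/I₀ = 0.022, so cos²(θ − 75°) = 0.022 / 0.06699 = 0.3284.
θ − 75° = arccos(√0.3284) = 55.0°, giving θ ≈ 75 + 55.0 = 130.0°.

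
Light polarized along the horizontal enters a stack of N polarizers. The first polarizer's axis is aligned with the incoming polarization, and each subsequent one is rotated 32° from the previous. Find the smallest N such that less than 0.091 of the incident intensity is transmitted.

First polarizer is aligned with the polarization: full transmission.
Each further stage multiplies by cos²(32°) = 0.7192.
After N polarizers: T = 0.7192^(N−1). Require T < 0.091 ⇒ N−1 > ln(0.091)/ln(0.7192) = 7.27, so N−1 ≥ 8 and N = 9.
Check: N=9 gives T = 0.07157 < 0.091; N=8 gives T = 0.09951.

N = 9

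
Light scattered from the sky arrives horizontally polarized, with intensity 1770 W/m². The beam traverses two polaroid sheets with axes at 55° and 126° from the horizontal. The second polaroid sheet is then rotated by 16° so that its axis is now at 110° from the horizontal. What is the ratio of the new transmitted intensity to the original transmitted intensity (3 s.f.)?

I_new/I_old ≈ 3.10

Before rotation:
I₁ = I₀ cos²(55° − 0°) = I₀ cos²(55°) = 0.329 I₀.
I₂ = I₁ cos²(126° − 55°) = 0.329 I₀ · cos²(71°) = 0.03487 I₀.
After rotation:
I₁ = I₀ cos²(55° − 0°) = I₀ cos²(55°) = 0.329 I₀.
I₂ = I₁ cos²(110° − 55°) = 0.329 I₀ · cos²(55°) = 0.1082 I₀.
Ratio = 0.1082 / 0.03487 = 3.104.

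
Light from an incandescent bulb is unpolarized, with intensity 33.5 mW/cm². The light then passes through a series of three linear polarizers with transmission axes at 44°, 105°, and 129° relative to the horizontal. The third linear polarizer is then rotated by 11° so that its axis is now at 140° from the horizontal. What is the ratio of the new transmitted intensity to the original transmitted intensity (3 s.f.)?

Before rotation:
Unpolarized light through the first polarizer → I₁ = ½ I₀, now polarized at 44°.
I₂ = I₁ cos²(105° − 44°) = 0.5 I₀ · cos²(61°) = 0.1175 I₀.
I₃ = I₂ cos²(129° − 105°) = 0.1175 I₀ · cos²(24°) = 0.09808 I₀.
After rotation:
Unpolarized light through the first polarizer → I₁ = ½ I₀, now polarized at 44°.
I₂ = I₁ cos²(105° − 44°) = 0.5 I₀ · cos²(61°) = 0.1175 I₀.
I₃ = I₂ cos²(140° − 105°) = 0.1175 I₀ · cos²(35°) = 0.07886 I₀.
Ratio = 0.07886 / 0.09808 = 0.804.

I_new/I_old ≈ 0.804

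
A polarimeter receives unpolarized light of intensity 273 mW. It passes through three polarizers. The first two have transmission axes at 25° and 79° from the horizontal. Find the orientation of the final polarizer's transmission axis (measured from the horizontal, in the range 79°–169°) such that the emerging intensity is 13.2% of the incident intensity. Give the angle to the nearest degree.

Unpolarized light through the first polarizer → I₁ = ½ I₀, now polarized at 25°.
I₂ = I₁ cos²(79° − 25°) = 0.5 I₀ · cos²(54°) = 0.1727 I₀.
Need I₃/I₀ = 0.132, so cos²(θ − 79°) = 0.132 / 0.1727 = 0.7641.
θ − 79° = arccos(√0.7641) = 29.1°, giving θ ≈ 79 + 29.1 = 108.1°.

θ ≈ 108°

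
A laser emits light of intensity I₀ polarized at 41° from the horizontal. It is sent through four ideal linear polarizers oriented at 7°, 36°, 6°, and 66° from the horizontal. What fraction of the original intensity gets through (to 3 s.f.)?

≈ 0.0986 I₀

I₁ = I₀ cos²(7° − 41°) = I₀ cos²(34°) = 0.6873 I₀.
I₂ = I₁ cos²(36° − 7°) = 0.6873 I₀ · cos²(29°) = 0.5258 I₀.
I₃ = I₂ cos²(6° − 36°) = 0.5258 I₀ · cos²(30°) = 0.3943 I₀.
I₄ = I₃ cos²(66° − 6°) = 0.3943 I₀ · cos²(60°) = 0.09858 I₀.
Transmitted fraction = 0.09858.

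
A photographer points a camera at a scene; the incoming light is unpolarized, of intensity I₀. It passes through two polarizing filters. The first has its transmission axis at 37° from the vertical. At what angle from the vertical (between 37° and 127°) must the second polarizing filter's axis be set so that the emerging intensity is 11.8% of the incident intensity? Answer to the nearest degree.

Unpolarized light through the first polarizer → I₁ = ½ I₀, now polarized at 37°.
Need I₂/I₀ = 0.118, so cos²(θ − 37°) = 0.118 / 0.5 = 0.236.
θ − 37° = arccos(√0.236) = 60.9°, giving θ ≈ 37 + 60.9 = 97.9°.

θ ≈ 98°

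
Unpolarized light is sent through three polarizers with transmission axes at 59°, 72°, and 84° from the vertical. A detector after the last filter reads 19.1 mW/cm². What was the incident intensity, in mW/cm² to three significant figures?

Unpolarized light through the first polarizer → I₁ = ½ I₀, now polarized at 59°.
I₂ = I₁ cos²(72° − 59°) = 0.5 I₀ · cos²(13°) = 0.4747 I₀.
I₃ = I₂ cos²(84° − 72°) = 0.4747 I₀ · cos²(12°) = 0.4542 I₀.
So 19.1 mW/cm² = 0.4542 I₀, giving I₀ = 19.1/0.4542 = 42.05 mW/cm².

I₀ ≈ 42.1 mW/cm²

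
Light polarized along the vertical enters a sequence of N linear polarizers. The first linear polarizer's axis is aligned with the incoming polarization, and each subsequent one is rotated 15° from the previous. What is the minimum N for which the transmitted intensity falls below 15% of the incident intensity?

N = 29

First polarizer is aligned with the polarization: full transmission.
Each further stage multiplies by cos²(15°) = 0.933.
After N polarizers: T = 0.933^(N−1). Require T < 0.15 ⇒ N−1 > ln(0.15)/ln(0.933) = 27.36, so N−1 ≥ 28 and N = 29.
Check: N=29 gives T = 0.1435 < 0.15; N=28 gives T = 0.1538.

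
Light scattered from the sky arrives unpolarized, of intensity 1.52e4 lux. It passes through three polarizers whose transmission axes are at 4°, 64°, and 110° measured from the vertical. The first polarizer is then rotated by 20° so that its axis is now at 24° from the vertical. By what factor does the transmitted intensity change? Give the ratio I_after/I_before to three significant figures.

I_new/I_old ≈ 2.35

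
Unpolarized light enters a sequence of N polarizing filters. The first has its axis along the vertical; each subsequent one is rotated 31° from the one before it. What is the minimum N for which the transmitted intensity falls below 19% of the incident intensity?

First polarizer halves the unpolarized light: factor 1/2.
Each further stage multiplies by cos²(31°) = 0.7347.
After N polarizers: T = 0.5·0.7347^(N−1). Require T < 0.19 ⇒ N−1 > ln(0.19/0.5)/ln(0.7347) = 3.14, so N−1 ≥ 4 and N = 5.
Check: N=5 gives T = 0.1457 < 0.19; N=4 gives T = 0.1983.

N = 5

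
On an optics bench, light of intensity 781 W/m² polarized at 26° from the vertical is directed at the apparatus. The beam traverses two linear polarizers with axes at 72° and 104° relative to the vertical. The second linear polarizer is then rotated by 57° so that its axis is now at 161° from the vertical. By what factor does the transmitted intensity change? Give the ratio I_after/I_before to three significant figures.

I_new/I_old ≈ 0.000424

Before rotation:
By Malus's law, I₁ = I₀ cos²(72° − 26°) = I₀ cos²(46°) = 0.4826 I₀.
I₂ = I₁ cos²(104° − 72°) = 0.4826 I₀ · cos²(32°) = 0.347 I₀.
After rotation:
I₁ = I₀ cos²(72° − 26°) = I₀ cos²(46°) = 0.4826 I₀.
I₂ = I₁ cos²(161° − 72°) = 0.4826 I₀ · cos²(89°) = 0.000147 I₀.
Ratio = 0.000147 / 0.347 = 0.0004235.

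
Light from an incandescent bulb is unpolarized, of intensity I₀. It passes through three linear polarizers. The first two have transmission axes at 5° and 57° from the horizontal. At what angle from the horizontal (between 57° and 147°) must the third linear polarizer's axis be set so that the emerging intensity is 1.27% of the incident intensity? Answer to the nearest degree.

θ ≈ 132°

Unpolarized light through the first polarizer → I₁ = ½ I₀, now polarized at 5°.
I₂ = I₁ cos²(57° − 5°) = 0.5 I₀ · cos²(52°) = 0.1895 I₀.
Need I₃/I₀ = 0.0127, so cos²(θ − 57°) = 0.0127 / 0.1895 = 0.06701.
θ − 57° = arccos(√0.06701) = 75.0°, giving θ ≈ 57 + 75.0 = 132.0°.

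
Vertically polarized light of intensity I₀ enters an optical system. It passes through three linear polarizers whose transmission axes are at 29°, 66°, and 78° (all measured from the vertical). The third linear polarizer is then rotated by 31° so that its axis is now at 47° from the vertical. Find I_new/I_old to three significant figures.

I_new/I_old ≈ 0.934

Before rotation:
By Malus's law, I₁ = I₀ cos²(29° − 0°) = I₀ cos²(29°) = 0.765 I₀.
I₂ = I₁ cos²(66° − 29°) = 0.765 I₀ · cos²(37°) = 0.4879 I₀.
I₃ = I₂ cos²(78° − 66°) = 0.4879 I₀ · cos²(12°) = 0.4668 I₀.
After rotation:
I₁ = I₀ cos²(29° − 0°) = I₀ cos²(29°) = 0.765 I₀.
I₂ = I₁ cos²(66° − 29°) = 0.765 I₀ · cos²(37°) = 0.4879 I₀.
I₃ = I₂ cos²(47° − 66°) = 0.4879 I₀ · cos²(19°) = 0.4362 I₀.
Ratio = 0.4362 / 0.4668 = 0.9344.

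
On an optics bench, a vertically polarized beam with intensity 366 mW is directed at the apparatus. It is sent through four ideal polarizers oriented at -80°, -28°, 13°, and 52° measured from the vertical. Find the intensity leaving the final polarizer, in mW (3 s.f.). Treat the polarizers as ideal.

By Malus's law, I₁ = 366 mW · cos²(80°) = 11.04 mW.
I₂ = I₁ · cos²(52°) = 11.04 · 0.379 = 4.183 mW.
I₃ = I₂ · cos²(41°) = 4.183 · 0.5696 = 2.383 mW.
I₄ = I₃ · cos²(39°) = 2.383 · 0.604 = 1.439 mW.

I ≈ 1.44 mW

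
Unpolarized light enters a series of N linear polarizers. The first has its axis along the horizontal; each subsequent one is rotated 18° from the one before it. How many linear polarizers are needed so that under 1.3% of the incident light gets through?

N = 38

First polarizer halves the unpolarized light: factor 1/2.
Each further stage multiplies by cos²(18°) = 0.9045.
After N polarizers: T = 0.5·0.9045^(N−1). Require T < 0.013 ⇒ N−1 > ln(0.013/0.5)/ln(0.9045) = 36.36, so N−1 ≥ 37 and N = 38.
Check: N=38 gives T = 0.0122 < 0.013; N=37 gives T = 0.01348.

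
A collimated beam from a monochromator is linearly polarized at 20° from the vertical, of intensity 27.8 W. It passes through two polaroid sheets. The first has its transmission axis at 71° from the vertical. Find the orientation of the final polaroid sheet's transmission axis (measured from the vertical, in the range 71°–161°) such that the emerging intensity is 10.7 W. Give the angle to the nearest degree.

I₁ = I₀ cos²(71° − 20°) = I₀ cos²(51°) = 0.396 I₀.
Target fraction: 10.7 / 27.8 W = 0.3849 of I₀.
Need I₂/I₀ = 0.3849, so cos²(θ − 71°) = 0.3849 / 0.396 = 0.9718.
θ − 71° = arccos(√0.9718) = 9.7°, giving θ ≈ 71 + 9.7 = 80.7°.

θ ≈ 81°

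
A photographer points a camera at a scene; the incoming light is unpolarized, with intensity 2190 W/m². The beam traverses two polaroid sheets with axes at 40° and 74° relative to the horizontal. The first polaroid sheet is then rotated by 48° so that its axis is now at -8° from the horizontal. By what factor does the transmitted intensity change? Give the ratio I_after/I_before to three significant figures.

I_new/I_old ≈ 0.0282

Before rotation:
Unpolarized light through the first polarizer → I₁ = ½ I₀, now polarized at 40°.
I₂ = I₁ cos²(74° − 40°) = 0.5 I₀ · cos²(34°) = 0.3437 I₀.
After rotation:
Unpolarized light through the first polarizer → I₁ = ½ I₀, now polarized at -8°.
I₂ = I₁ cos²(74° + 8°) = 0.5 I₀ · cos²(82°) = 0.009685 I₀.
Ratio = 0.009685 / 0.3437 = 0.02818.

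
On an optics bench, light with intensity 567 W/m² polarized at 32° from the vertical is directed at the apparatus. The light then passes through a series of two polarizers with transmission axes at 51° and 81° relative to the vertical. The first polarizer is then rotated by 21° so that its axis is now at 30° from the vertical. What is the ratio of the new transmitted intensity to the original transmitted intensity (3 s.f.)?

I_new/I_old ≈ 0.590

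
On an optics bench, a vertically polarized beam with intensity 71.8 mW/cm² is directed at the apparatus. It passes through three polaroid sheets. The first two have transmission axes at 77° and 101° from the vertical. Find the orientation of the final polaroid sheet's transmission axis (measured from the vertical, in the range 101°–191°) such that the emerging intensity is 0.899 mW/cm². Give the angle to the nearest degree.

θ ≈ 158°

I₁ = I₀ cos²(77° − 0°) = I₀ cos²(77°) = 0.0506 I₀.
I₂ = I₁ cos²(101° − 77°) = 0.0506 I₀ · cos²(24°) = 0.04223 I₀.
Target fraction: 0.899 / 71.8 mW/cm² = 0.01252 of I₀.
Need I₃/I₀ = 0.01252, so cos²(θ − 101°) = 0.01252 / 0.04223 = 0.2965.
θ − 101° = arccos(√0.2965) = 57.0°, giving θ ≈ 101 + 57.0 = 158.0°.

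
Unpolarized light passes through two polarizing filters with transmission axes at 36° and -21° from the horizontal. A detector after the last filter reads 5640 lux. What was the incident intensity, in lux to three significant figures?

Unpolarized light through the first polarizer → I₁ = ½ I₀, now polarized at 36°.
I₂ = I₁ cos²(-21° − 36°) = 0.5 I₀ · cos²(57°) = 0.1483 I₀.
So 5640 lux = 0.1483 I₀, giving I₀ = 5640/0.1483 = 3.803e+04 lux.

I₀ ≈ 3.80e4 lux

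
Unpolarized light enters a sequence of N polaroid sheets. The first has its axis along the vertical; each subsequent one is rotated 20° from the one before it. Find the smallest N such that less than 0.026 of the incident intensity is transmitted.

First polarizer halves the unpolarized light: factor 1/2.
Each further stage multiplies by cos²(20°) = 0.883.
After N polarizers: T = 0.5·0.883^(N−1). Require T < 0.026 ⇒ N−1 > ln(0.026/0.5)/ln(0.883) = 23.77, so N−1 ≥ 24 and N = 25.
Check: N=25 gives T = 0.02525 < 0.026; N=24 gives T = 0.0286.

N = 25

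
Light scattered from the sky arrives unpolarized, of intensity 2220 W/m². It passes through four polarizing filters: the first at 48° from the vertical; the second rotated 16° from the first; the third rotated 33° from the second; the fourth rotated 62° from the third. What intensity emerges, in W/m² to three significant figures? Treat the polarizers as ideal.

I ≈ 159 W/m²

Unpolarized light through the first polarizer → I₁ = 2220 W/m²/2 = 1110 W/m², polarized at 48°.
I₂ = I₁ · cos²(16°) = 1110 · 0.924 = 1026 W/m².
I₃ = I₂ · cos²(33°) = 1026 · 0.7034 = 721.4 W/m².
I₄ = I₃ · cos²(62°) = 721.4 · 0.2204 = 159 W/m².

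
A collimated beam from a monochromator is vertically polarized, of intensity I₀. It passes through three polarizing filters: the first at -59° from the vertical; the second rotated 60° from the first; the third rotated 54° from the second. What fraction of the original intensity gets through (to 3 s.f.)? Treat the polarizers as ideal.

I₁ = I₀ cos²(-59° − 0°) = I₀ cos²(59°) = 0.2653 I₀.
I₂ = I₁ cos²(60°) = 0.2653 · 0.25 I₀ = 0.06632 I₀.
I₃ = I₂ cos²(54°) = 0.06632 · 0.3455 I₀ = 0.02291 I₀.
Transmitted fraction = 0.02291.

≈ 0.0229 I₀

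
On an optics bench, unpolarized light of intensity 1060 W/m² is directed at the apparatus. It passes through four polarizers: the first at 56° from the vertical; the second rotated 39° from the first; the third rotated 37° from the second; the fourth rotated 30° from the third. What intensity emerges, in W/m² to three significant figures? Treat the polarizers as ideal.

Unpolarized light through the first polarizer → I₁ = 1060 W/m²/2 = 530 W/m², polarized at 56°.
I₂ = I₁ · cos²(39°) = 530 · 0.604 = 320.1 W/m².
I₃ = I₂ · cos²(37°) = 320.1 · 0.6378 = 204.2 W/m².
I₄ = I₃ · cos²(30°) = 204.2 · 0.75 = 153.1 W/m².

I ≈ 153 W/m²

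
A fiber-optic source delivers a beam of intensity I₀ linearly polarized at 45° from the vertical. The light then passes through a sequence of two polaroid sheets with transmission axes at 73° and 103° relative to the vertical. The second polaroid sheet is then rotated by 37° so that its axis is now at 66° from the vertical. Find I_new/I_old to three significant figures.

I_new/I_old ≈ 1.31

Before rotation:
By Malus's law, I₁ = I₀ cos²(73° − 45°) = I₀ cos²(28°) = 0.7796 I₀.
I₂ = I₁ cos²(103° − 73°) = 0.7796 I₀ · cos²(30°) = 0.5847 I₀.
After rotation:
I₁ = I₀ cos²(73° − 45°) = I₀ cos²(28°) = 0.7796 I₀.
I₂ = I₁ cos²(66° − 73°) = 0.7796 I₀ · cos²(7°) = 0.768 I₀.
Ratio = 0.768 / 0.5847 = 1.314.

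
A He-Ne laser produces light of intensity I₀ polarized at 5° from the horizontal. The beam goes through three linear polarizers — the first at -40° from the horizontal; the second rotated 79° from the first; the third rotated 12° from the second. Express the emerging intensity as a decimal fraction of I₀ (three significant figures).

≈ 0.0174 I₀

I₁ = I₀ cos²(-40° − 5°) = I₀ cos²(45°) = 0.5 I₀.
I₂ = I₁ cos²(79°) = 0.5 · 0.03641 I₀ = 0.0182 I₀.
I₃ = I₂ cos²(12°) = 0.0182 · 0.9568 I₀ = 0.01742 I₀.
Transmitted fraction = 0.01742.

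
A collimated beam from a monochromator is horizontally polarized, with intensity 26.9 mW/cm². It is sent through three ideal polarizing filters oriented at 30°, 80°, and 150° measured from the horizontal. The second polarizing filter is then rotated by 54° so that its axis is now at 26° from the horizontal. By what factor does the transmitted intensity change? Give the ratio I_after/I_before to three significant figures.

Before rotation:
By Malus's law, I₁ = I₀ cos²(30° − 0°) = I₀ cos²(30°) = 0.75 I₀.
I₂ = I₁ cos²(80° − 30°) = 0.75 I₀ · cos²(50°) = 0.3099 I₀.
I₃ = I₂ cos²(150° − 80°) = 0.3099 I₀ · cos²(70°) = 0.03625 I₀.
After rotation:
I₁ = I₀ cos²(30° − 0°) = I₀ cos²(30°) = 0.75 I₀.
I₂ = I₁ cos²(26° − 30°) = 0.75 I₀ · cos²(4°) = 0.7464 I₀.
Angle between axes 2 and 3: 56°. I₃ = 0.7464 I₀ · cos²(56°) = 0.2334 I₀.
Ratio = 0.2334 / 0.03625 = 6.438.

I_new/I_old ≈ 6.44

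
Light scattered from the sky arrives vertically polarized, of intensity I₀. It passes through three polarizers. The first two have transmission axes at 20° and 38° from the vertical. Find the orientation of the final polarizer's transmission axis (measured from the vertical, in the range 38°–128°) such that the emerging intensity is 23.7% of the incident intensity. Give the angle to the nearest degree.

I₁ = I₀ cos²(20° − 0°) = I₀ cos²(20°) = 0.883 I₀.
I₂ = I₁ cos²(38° − 20°) = 0.883 I₀ · cos²(18°) = 0.7987 I₀.
Need I₃/I₀ = 0.237, so cos²(θ − 38°) = 0.237 / 0.7987 = 0.2967.
θ − 38° = arccos(√0.2967) = 57.0°, giving θ ≈ 38 + 57.0 = 95.0°.

θ ≈ 95°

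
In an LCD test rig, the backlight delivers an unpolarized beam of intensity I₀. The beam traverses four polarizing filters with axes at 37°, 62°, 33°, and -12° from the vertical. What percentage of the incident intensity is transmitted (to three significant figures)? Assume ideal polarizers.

≈ 15.7%

Unpolarized light through the first polarizer → I₁ = ½ I₀, now polarized at 37°.
I₂ = I₁ cos²(62° − 37°) = 0.5 I₀ · cos²(25°) = 0.4107 I₀.
I₃ = I₂ cos²(33° − 62°) = 0.4107 I₀ · cos²(29°) = 0.3142 I₀.
I₄ = I₃ cos²(-12° − 33°) = 0.3142 I₀ · cos²(45°) = 0.1571 I₀.
That is 15.71% of the incident intensity.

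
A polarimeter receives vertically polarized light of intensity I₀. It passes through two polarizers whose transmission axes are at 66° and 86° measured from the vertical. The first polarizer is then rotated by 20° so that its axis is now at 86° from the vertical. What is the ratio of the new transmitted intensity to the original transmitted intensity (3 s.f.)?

I_new/I_old ≈ 0.0333

Before rotation:
I₁ = I₀ cos²(66° − 0°) = I₀ cos²(66°) = 0.1654 I₀.
I₂ = I₁ cos²(86° − 66°) = 0.1654 I₀ · cos²(20°) = 0.1461 I₀.
After rotation:
I₁ = I₀ cos²(86° − 0°) = I₀ cos²(86°) = 0.004866 I₀.
I₂ = I₁ cos²(86° − 86°) = 0.004866 I₀ · cos²(0°) = 0.004866 I₀.
Ratio = 0.004866 / 0.1461 = 0.03331.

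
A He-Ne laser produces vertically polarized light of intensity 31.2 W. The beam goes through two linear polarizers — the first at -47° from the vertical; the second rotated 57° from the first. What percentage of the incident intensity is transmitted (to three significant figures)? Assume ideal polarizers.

By Malus's law, I₁ = 31.2 W · cos²(47°) = 14.51 W.
I₂ = I₁ · cos²(57°) = 14.51 · 0.2966 = 4.305 W.
That is 13.8% of the incident intensity.

≈ 13.8%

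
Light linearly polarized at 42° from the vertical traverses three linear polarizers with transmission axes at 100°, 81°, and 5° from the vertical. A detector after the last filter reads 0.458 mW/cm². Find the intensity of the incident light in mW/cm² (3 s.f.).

I₀ ≈ 31.2 mW/cm²

By Malus's law, I₁ = I₀ cos²(100° − 42°) = I₀ cos²(58°) = 0.2808 I₀.
I₂ = I₁ cos²(81° − 100°) = 0.2808 I₀ · cos²(19°) = 0.251 I₀.
I₃ = I₂ cos²(5° − 81°) = 0.251 I₀ · cos²(76°) = 0.01469 I₀.
So 0.458 mW/cm² = 0.01469 I₀, giving I₀ = 0.458/0.01469 = 31.17 mW/cm².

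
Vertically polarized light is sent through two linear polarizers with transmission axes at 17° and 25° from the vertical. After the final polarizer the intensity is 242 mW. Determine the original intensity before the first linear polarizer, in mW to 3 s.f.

I₀ ≈ 270 mW

By Malus's law, I₁ = I₀ cos²(17° − 0°) = I₀ cos²(17°) = 0.9145 I₀.
I₂ = I₁ cos²(25° − 17°) = 0.9145 I₀ · cos²(8°) = 0.8968 I₀.
So 242 mW = 0.8968 I₀, giving I₀ = 242/0.8968 = 269.8 mW.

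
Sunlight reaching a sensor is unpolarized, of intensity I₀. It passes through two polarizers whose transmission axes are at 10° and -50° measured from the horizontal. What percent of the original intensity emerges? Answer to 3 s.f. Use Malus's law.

Unpolarized light through the first polarizer → I₁ = ½ I₀, now polarized at 10°.
I₂ = I₁ cos²(-50° − 10°) = 0.5 I₀ · cos²(60°) = 0.125 I₀.
That is 12.5% of the incident intensity.

≈ 12.5%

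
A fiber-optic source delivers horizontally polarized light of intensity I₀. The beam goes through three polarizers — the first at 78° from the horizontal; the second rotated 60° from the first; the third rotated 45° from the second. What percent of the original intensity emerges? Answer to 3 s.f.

I₁ = I₀ cos²(78° − 0°) = I₀ cos²(78°) = 0.04323 I₀.
I₂ = I₁ cos²(60°) = 0.04323 · 0.25 I₀ = 0.01081 I₀.
I₃ = I₂ cos²(45°) = 0.01081 · 0.5 I₀ = 0.005403 I₀.
That is 0.5403% of the incident intensity.

≈ 0.540%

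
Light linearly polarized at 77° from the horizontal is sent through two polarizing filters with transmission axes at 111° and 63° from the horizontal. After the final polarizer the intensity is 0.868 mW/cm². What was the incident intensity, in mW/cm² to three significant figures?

I₀ ≈ 2.82 mW/cm²

I₁ = I₀ cos²(111° − 77°) = I₀ cos²(34°) = 0.6873 I₀.
I₂ = I₁ cos²(63° − 111°) = 0.6873 I₀ · cos²(48°) = 0.3077 I₀.
So 0.868 mW/cm² = 0.3077 I₀, giving I₀ = 0.868/0.3077 = 2.821 mW/cm².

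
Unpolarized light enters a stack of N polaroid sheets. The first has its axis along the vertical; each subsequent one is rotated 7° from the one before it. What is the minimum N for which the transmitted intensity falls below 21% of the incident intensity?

N = 59

First polarizer halves the unpolarized light: factor 1/2.
Each further stage multiplies by cos²(7°) = 0.9851.
After N polarizers: T = 0.5·0.9851^(N−1). Require T < 0.21 ⇒ N−1 > ln(0.21/0.5)/ln(0.9851) = 57.97, so N−1 ≥ 58 and N = 59.
Check: N=59 gives T = 0.2099 < 0.21; N=58 gives T = 0.2131.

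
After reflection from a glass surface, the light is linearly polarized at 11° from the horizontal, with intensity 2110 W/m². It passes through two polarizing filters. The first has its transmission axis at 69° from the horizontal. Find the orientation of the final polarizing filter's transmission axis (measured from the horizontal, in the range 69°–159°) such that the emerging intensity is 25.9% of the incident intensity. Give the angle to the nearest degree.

I₁ = I₀ cos²(69° − 11°) = I₀ cos²(58°) = 0.2808 I₀.
Need I₂/I₀ = 0.259, so cos²(θ − 69°) = 0.259 / 0.2808 = 0.9223.
θ − 69° = arccos(√0.9223) = 16.2°, giving θ ≈ 69 + 16.2 = 85.2°.

θ ≈ 85°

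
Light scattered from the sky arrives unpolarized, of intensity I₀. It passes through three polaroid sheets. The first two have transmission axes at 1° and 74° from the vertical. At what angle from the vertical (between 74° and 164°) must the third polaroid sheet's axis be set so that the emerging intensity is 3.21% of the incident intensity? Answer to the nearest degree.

Unpolarized light through the first polarizer → I₁ = ½ I₀, now polarized at 1°.
I₂ = I₁ cos²(74° − 1°) = 0.5 I₀ · cos²(73°) = 0.04274 I₀.
Need I₃/I₀ = 0.0321, so cos²(θ − 74°) = 0.0321 / 0.04274 = 0.751.
θ − 74° = arccos(√0.751) = 29.9°, giving θ ≈ 74 + 29.9 = 103.9°.

θ ≈ 104°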